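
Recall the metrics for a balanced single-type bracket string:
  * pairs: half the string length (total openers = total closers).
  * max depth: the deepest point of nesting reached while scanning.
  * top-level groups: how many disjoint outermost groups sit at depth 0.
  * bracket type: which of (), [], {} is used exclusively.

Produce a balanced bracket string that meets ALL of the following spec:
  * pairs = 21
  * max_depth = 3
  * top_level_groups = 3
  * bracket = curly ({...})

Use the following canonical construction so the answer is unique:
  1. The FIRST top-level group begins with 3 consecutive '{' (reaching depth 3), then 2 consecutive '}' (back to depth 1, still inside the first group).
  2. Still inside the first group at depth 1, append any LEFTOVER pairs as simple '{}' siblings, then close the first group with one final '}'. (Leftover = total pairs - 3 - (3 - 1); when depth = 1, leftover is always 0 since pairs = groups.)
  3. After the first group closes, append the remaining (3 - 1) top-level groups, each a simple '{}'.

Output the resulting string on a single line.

Answer: {{{}}{}{}{}{}{}{}{}{}{}{}{}{}{}{}{}{}}{}{}

Derivation:
Spec: pairs=21 depth=3 groups=3
Leftover pairs = 21 - 3 - (3-1) = 16
First group: deep chain of depth 3 + 16 sibling pairs
Remaining 2 groups: simple '{}' each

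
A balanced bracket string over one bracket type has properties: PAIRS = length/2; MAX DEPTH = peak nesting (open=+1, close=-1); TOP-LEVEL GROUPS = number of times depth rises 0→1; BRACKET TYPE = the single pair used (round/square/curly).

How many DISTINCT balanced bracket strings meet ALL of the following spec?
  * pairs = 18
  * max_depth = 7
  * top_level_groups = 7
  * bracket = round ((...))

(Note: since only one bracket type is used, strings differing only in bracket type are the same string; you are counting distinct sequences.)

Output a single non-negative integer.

Answer: 324135

Derivation:
Spec: pairs=18 depth=7 groups=7
Count(depth <= 7) = 8250963
Count(depth <= 6) = 7926828
Count(depth == 7) = 8250963 - 7926828 = 324135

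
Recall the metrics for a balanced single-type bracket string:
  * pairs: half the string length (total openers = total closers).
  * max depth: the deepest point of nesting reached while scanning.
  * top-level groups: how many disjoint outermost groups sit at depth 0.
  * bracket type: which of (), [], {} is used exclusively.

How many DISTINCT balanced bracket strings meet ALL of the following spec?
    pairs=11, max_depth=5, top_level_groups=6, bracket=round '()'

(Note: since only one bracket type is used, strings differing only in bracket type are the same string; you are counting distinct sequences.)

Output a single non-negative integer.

Spec: pairs=11 depth=5 groups=6
Count(depth <= 5) = 1632
Count(depth <= 4) = 1560
Count(depth == 5) = 1632 - 1560 = 72

Answer: 72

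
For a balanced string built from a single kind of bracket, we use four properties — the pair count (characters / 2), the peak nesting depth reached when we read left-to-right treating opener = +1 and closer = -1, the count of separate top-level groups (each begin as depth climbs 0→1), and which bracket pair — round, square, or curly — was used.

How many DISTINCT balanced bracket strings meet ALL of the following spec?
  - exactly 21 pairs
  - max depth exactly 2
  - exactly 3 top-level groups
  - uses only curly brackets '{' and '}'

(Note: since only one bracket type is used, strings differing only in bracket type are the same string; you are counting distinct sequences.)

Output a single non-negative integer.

Spec: pairs=21 depth=2 groups=3
Count(depth <= 2) = 190
Count(depth <= 1) = 0
Count(depth == 2) = 190 - 0 = 190

Answer: 190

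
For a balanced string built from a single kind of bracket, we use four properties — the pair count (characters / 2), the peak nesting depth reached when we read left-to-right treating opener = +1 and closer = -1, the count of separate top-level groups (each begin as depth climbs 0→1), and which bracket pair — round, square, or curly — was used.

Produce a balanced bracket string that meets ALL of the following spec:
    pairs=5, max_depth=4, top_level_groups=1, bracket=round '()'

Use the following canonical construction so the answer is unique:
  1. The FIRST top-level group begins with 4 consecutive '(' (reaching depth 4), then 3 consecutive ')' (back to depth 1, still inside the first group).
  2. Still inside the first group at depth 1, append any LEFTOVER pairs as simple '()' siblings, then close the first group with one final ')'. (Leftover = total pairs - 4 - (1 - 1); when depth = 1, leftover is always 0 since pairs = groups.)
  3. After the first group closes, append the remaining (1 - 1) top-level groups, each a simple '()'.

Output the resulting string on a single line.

Spec: pairs=5 depth=4 groups=1
Leftover pairs = 5 - 4 - (1-1) = 1
First group: deep chain of depth 4 + 1 sibling pairs
Remaining 0 groups: simple '()' each

Answer: (((()))())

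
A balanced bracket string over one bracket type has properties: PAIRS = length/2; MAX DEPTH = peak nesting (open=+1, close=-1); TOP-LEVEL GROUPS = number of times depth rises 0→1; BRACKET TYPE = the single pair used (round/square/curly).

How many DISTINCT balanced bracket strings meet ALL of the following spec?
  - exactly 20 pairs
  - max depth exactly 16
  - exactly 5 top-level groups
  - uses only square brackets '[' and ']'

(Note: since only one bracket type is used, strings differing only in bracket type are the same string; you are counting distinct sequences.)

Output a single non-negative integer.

Answer: 5

Derivation:
Spec: pairs=20 depth=16 groups=5
Count(depth <= 16) = 463991880
Count(depth <= 15) = 463991875
Count(depth == 16) = 463991880 - 463991875 = 5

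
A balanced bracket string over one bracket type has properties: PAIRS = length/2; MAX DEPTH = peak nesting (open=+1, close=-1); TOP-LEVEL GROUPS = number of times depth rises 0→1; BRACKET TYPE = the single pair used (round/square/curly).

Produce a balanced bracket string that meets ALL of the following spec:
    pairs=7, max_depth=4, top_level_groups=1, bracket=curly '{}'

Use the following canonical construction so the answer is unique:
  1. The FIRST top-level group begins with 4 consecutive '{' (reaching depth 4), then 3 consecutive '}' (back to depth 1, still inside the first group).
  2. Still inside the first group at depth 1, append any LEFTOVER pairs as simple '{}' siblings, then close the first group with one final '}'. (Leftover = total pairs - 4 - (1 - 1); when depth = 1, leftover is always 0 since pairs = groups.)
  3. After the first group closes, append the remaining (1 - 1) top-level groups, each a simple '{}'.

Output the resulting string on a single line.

Spec: pairs=7 depth=4 groups=1
Leftover pairs = 7 - 4 - (1-1) = 3
First group: deep chain of depth 4 + 3 sibling pairs
Remaining 0 groups: simple '{}' each

Answer: {{{{}}}{}{}{}}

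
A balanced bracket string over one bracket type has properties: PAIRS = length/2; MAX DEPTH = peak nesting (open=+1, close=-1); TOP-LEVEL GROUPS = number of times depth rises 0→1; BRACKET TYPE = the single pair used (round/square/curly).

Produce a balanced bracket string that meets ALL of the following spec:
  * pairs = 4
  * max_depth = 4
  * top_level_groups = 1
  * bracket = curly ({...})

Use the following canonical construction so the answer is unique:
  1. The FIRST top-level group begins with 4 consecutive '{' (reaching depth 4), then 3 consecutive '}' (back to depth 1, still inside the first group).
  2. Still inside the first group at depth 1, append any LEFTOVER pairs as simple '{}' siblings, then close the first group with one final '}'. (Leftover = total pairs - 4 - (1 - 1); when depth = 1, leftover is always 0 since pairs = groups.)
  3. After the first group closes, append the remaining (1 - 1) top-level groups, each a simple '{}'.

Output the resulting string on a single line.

Answer: {{{{}}}}

Derivation:
Spec: pairs=4 depth=4 groups=1
Leftover pairs = 4 - 4 - (1-1) = 0
First group: deep chain of depth 4 + 0 sibling pairs
Remaining 0 groups: simple '{}' each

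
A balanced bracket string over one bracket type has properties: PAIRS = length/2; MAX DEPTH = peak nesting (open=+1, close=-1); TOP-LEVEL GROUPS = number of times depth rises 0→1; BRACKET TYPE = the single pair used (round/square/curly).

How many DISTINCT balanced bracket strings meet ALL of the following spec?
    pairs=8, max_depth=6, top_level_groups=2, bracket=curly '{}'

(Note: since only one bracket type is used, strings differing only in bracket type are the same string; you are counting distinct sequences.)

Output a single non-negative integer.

Answer: 20

Derivation:
Spec: pairs=8 depth=6 groups=2
Count(depth <= 6) = 427
Count(depth <= 5) = 407
Count(depth == 6) = 427 - 407 = 20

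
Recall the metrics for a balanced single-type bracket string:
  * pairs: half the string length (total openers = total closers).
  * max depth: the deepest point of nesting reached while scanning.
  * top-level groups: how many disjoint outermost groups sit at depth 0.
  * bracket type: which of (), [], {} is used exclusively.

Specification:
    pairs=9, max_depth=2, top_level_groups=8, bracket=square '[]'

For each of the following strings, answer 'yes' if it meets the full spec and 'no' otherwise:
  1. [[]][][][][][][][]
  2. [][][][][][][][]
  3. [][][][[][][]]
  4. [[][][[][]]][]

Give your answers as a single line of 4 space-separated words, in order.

Answer: yes no no no

Derivation:
String 1 '[[]][][][][][][][]': depth seq [1 2 1 0 1 0 1 0 1 0 1 0 1 0 1 0 1 0]
  -> pairs=9 depth=2 groups=8 -> yes
String 2 '[][][][][][][][]': depth seq [1 0 1 0 1 0 1 0 1 0 1 0 1 0 1 0]
  -> pairs=8 depth=1 groups=8 -> no
String 3 '[][][][[][][]]': depth seq [1 0 1 0 1 0 1 2 1 2 1 2 1 0]
  -> pairs=7 depth=2 groups=4 -> no
String 4 '[[][][[][]]][]': depth seq [1 2 1 2 1 2 3 2 3 2 1 0 1 0]
  -> pairs=7 depth=3 groups=2 -> no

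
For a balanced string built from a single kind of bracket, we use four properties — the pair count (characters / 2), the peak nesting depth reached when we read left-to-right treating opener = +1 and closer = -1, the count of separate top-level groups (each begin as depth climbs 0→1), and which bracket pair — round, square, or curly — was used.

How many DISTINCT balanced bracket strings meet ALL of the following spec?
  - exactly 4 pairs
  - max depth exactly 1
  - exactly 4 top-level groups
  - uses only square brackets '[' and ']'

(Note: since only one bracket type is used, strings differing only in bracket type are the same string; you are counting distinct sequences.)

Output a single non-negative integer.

Spec: pairs=4 depth=1 groups=4
Count(depth <= 1) = 1
Count(depth <= 0) = 0
Count(depth == 1) = 1 - 0 = 1

Answer: 1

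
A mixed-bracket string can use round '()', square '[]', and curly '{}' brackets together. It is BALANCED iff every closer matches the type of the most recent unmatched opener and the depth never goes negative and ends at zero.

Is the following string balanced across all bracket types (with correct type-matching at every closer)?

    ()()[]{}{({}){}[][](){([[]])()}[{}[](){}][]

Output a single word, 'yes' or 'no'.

Answer: no

Derivation:
pos 0: push '('; stack = (
pos 1: ')' matches '('; pop; stack = (empty)
pos 2: push '('; stack = (
pos 3: ')' matches '('; pop; stack = (empty)
pos 4: push '['; stack = [
pos 5: ']' matches '['; pop; stack = (empty)
pos 6: push '{'; stack = {
pos 7: '}' matches '{'; pop; stack = (empty)
pos 8: push '{'; stack = {
pos 9: push '('; stack = {(
pos 10: push '{'; stack = {({
pos 11: '}' matches '{'; pop; stack = {(
pos 12: ')' matches '('; pop; stack = {
pos 13: push '{'; stack = {{
pos 14: '}' matches '{'; pop; stack = {
pos 15: push '['; stack = {[
pos 16: ']' matches '['; pop; stack = {
pos 17: push '['; stack = {[
pos 18: ']' matches '['; pop; stack = {
pos 19: push '('; stack = {(
pos 20: ')' matches '('; pop; stack = {
pos 21: push '{'; stack = {{
pos 22: push '('; stack = {{(
pos 23: push '['; stack = {{([
pos 24: push '['; stack = {{([[
pos 25: ']' matches '['; pop; stack = {{([
pos 26: ']' matches '['; pop; stack = {{(
pos 27: ')' matches '('; pop; stack = {{
pos 28: push '('; stack = {{(
pos 29: ')' matches '('; pop; stack = {{
pos 30: '}' matches '{'; pop; stack = {
pos 31: push '['; stack = {[
pos 32: push '{'; stack = {[{
pos 33: '}' matches '{'; pop; stack = {[
pos 34: push '['; stack = {[[
pos 35: ']' matches '['; pop; stack = {[
pos 36: push '('; stack = {[(
pos 37: ')' matches '('; pop; stack = {[
pos 38: push '{'; stack = {[{
pos 39: '}' matches '{'; pop; stack = {[
pos 40: ']' matches '['; pop; stack = {
pos 41: push '['; stack = {[
pos 42: ']' matches '['; pop; stack = {
end: stack still non-empty ({) → INVALID
Verdict: unclosed openers at end: { → no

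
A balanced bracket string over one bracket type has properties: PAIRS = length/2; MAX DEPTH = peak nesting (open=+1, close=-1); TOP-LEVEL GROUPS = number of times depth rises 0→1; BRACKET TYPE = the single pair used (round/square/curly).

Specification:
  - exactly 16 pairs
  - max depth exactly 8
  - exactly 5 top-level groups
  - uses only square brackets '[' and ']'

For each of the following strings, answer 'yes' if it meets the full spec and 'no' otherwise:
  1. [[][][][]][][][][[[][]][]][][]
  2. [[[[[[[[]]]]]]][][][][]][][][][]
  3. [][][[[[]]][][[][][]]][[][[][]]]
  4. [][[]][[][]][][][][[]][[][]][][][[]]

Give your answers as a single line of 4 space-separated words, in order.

String 1 '[[][][][]][][][][[[][]][]][][]': depth seq [1 2 1 2 1 2 1 2 1 0 1 0 1 0 1 0 1 2 3 2 3 2 1 2 1 0 1 0 1 0]
  -> pairs=15 depth=3 groups=7 -> no
String 2 '[[[[[[[[]]]]]]][][][][]][][][][]': depth seq [1 2 3 4 5 6 7 8 7 6 5 4 3 2 1 2 1 2 1 2 1 2 1 0 1 0 1 0 1 0 1 0]
  -> pairs=16 depth=8 groups=5 -> yes
String 3 '[][][[[[]]][][[][][]]][[][[][]]]': depth seq [1 0 1 0 1 2 3 4 3 2 1 2 1 2 3 2 3 2 3 2 1 0 1 2 1 2 3 2 3 2 1 0]
  -> pairs=16 depth=4 groups=4 -> no
String 4 '[][[]][[][]][][][][[]][[][]][][][[]]': depth seq [1 0 1 2 1 0 1 2 1 2 1 0 1 0 1 0 1 0 1 2 1 0 1 2 1 2 1 0 1 0 1 0 1 2 1 0]
  -> pairs=18 depth=2 groups=11 -> no

Answer: no yes no no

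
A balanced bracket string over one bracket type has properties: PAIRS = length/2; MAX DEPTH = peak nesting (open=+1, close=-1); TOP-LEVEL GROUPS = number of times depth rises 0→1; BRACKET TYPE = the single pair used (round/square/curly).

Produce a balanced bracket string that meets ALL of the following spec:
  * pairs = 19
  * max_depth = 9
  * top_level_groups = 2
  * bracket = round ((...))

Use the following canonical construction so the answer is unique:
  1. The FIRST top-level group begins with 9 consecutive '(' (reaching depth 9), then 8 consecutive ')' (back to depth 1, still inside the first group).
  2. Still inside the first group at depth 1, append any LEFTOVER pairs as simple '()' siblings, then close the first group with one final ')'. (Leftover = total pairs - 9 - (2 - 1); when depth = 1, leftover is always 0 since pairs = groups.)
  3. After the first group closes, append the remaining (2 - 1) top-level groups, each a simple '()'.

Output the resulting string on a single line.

Answer: ((((((((())))))))()()()()()()()()())()

Derivation:
Spec: pairs=19 depth=9 groups=2
Leftover pairs = 19 - 9 - (2-1) = 9
First group: deep chain of depth 9 + 9 sibling pairs
Remaining 1 groups: simple '()' each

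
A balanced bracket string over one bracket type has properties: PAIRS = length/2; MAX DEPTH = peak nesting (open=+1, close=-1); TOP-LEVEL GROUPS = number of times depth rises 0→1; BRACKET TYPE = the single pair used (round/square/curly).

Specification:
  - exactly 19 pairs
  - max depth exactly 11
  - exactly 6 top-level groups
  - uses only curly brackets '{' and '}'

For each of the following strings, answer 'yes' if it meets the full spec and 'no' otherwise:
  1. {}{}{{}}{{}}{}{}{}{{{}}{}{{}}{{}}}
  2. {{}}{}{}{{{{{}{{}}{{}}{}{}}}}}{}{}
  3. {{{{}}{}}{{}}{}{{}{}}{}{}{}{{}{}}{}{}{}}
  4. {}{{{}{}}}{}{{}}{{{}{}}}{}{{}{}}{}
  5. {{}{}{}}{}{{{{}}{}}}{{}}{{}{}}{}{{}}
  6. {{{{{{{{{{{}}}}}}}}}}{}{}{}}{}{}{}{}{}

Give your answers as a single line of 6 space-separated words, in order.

Answer: no no no no no yes

Derivation:
String 1 '{}{}{{}}{{}}{}{}{}{{{}}{}{{}}{{}}}': depth seq [1 0 1 0 1 2 1 0 1 2 1 0 1 0 1 0 1 0 1 2 3 2 1 2 1 2 3 2 1 2 3 2 1 0]
  -> pairs=17 depth=3 groups=8 -> no
String 2 '{{}}{}{}{{{{{}{{}}{{}}{}{}}}}}{}{}': depth seq [1 2 1 0 1 0 1 0 1 2 3 4 5 4 5 6 5 4 5 6 5 4 5 4 5 4 3 2 1 0 1 0 1 0]
  -> pairs=17 depth=6 groups=6 -> no
String 3 '{{{{}}{}}{{}}{}{{}{}}{}{}{}{{}{}}{}{}{}}': depth seq [1 2 3 4 3 2 3 2 1 2 3 2 1 2 1 2 3 2 3 2 1 2 1 2 1 2 1 2 3 2 3 2 1 2 1 2 1 2 1 0]
  -> pairs=20 depth=4 groups=1 -> no
String 4 '{}{{{}{}}}{}{{}}{{{}{}}}{}{{}{}}{}': depth seq [1 0 1 2 3 2 3 2 1 0 1 0 1 2 1 0 1 2 3 2 3 2 1 0 1 0 1 2 1 2 1 0 1 0]
  -> pairs=17 depth=3 groups=8 -> no
String 5 '{{}{}{}}{}{{{{}}{}}}{{}}{{}{}}{}{{}}': depth seq [1 2 1 2 1 2 1 0 1 0 1 2 3 4 3 2 3 2 1 0 1 2 1 0 1 2 1 2 1 0 1 0 1 2 1 0]
  -> pairs=18 depth=4 groups=7 -> no
String 6 '{{{{{{{{{{{}}}}}}}}}}{}{}{}}{}{}{}{}{}': depth seq [1 2 3 4 5 6 7 8 9 10 11 10 9 8 7 6 5 4 3 2 1 2 1 2 1 2 1 0 1 0 1 0 1 0 1 0 1 0]
  -> pairs=19 depth=11 groups=6 -> yes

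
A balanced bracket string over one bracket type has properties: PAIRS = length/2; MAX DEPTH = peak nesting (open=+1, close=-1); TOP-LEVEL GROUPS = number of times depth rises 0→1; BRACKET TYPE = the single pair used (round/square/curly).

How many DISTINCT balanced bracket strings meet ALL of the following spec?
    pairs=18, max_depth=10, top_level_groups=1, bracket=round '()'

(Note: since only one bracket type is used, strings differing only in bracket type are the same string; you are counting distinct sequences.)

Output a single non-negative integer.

Answer: 5773812

Derivation:
Spec: pairs=18 depth=10 groups=1
Count(depth <= 10) = 126676726
Count(depth <= 9) = 120902914
Count(depth == 10) = 126676726 - 120902914 = 5773812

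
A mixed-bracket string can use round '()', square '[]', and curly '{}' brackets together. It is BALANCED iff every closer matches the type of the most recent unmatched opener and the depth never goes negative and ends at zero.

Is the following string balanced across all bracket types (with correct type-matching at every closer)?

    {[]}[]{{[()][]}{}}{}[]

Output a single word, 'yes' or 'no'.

pos 0: push '{'; stack = {
pos 1: push '['; stack = {[
pos 2: ']' matches '['; pop; stack = {
pos 3: '}' matches '{'; pop; stack = (empty)
pos 4: push '['; stack = [
pos 5: ']' matches '['; pop; stack = (empty)
pos 6: push '{'; stack = {
pos 7: push '{'; stack = {{
pos 8: push '['; stack = {{[
pos 9: push '('; stack = {{[(
pos 10: ')' matches '('; pop; stack = {{[
pos 11: ']' matches '['; pop; stack = {{
pos 12: push '['; stack = {{[
pos 13: ']' matches '['; pop; stack = {{
pos 14: '}' matches '{'; pop; stack = {
pos 15: push '{'; stack = {{
pos 16: '}' matches '{'; pop; stack = {
pos 17: '}' matches '{'; pop; stack = (empty)
pos 18: push '{'; stack = {
pos 19: '}' matches '{'; pop; stack = (empty)
pos 20: push '['; stack = [
pos 21: ']' matches '['; pop; stack = (empty)
end: stack empty → VALID
Verdict: properly nested → yes

Answer: yes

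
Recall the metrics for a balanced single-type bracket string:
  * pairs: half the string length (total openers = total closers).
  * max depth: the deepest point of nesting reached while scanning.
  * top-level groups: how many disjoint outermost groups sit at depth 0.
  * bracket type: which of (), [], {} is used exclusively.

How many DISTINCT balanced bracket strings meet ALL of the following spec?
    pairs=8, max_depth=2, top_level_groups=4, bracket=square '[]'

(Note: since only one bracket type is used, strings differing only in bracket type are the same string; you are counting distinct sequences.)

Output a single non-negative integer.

Spec: pairs=8 depth=2 groups=4
Count(depth <= 2) = 35
Count(depth <= 1) = 0
Count(depth == 2) = 35 - 0 = 35

Answer: 35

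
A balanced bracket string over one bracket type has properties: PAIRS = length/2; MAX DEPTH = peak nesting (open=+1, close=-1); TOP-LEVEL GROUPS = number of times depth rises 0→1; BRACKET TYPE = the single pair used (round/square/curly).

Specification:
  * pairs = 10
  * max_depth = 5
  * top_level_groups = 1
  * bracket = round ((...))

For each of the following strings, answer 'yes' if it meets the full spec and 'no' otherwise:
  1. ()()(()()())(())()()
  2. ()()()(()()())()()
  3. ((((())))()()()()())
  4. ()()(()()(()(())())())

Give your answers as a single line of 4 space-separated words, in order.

Answer: no no yes no

Derivation:
String 1 '()()(()()())(())()()': depth seq [1 0 1 0 1 2 1 2 1 2 1 0 1 2 1 0 1 0 1 0]
  -> pairs=10 depth=2 groups=6 -> no
String 2 '()()()(()()())()()': depth seq [1 0 1 0 1 0 1 2 1 2 1 2 1 0 1 0 1 0]
  -> pairs=9 depth=2 groups=6 -> no
String 3 '((((())))()()()()())': depth seq [1 2 3 4 5 4 3 2 1 2 1 2 1 2 1 2 1 2 1 0]
  -> pairs=10 depth=5 groups=1 -> yes
String 4 '()()(()()(()(())())())': depth seq [1 0 1 0 1 2 1 2 1 2 3 2 3 4 3 2 3 2 1 2 1 0]
  -> pairs=11 depth=4 groups=3 -> no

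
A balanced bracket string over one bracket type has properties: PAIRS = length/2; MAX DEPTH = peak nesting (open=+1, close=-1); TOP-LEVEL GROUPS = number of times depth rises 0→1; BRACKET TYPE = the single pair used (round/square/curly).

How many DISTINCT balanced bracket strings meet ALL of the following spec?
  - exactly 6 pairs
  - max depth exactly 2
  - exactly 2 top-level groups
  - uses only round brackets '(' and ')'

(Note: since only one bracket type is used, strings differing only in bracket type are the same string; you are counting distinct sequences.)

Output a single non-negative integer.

Answer: 5

Derivation:
Spec: pairs=6 depth=2 groups=2
Count(depth <= 2) = 5
Count(depth <= 1) = 0
Count(depth == 2) = 5 - 0 = 5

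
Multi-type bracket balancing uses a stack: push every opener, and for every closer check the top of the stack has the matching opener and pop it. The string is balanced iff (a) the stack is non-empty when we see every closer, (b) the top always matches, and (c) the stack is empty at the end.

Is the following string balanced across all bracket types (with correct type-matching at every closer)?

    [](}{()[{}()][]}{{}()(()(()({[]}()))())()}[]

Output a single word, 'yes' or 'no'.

Answer: no

Derivation:
pos 0: push '['; stack = [
pos 1: ']' matches '['; pop; stack = (empty)
pos 2: push '('; stack = (
pos 3: saw closer '}' but top of stack is '(' (expected ')') → INVALID
Verdict: type mismatch at position 3: '}' closes '(' → no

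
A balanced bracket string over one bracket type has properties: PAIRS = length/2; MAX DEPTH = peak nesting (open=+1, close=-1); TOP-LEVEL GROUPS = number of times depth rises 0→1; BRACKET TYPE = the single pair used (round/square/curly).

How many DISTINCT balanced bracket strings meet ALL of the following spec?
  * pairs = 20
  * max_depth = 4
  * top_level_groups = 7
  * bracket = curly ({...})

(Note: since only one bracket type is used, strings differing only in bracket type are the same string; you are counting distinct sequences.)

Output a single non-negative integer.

Answer: 40730662

Derivation:
Spec: pairs=20 depth=4 groups=7
Count(depth <= 4) = 51013158
Count(depth <= 3) = 10282496
Count(depth == 4) = 51013158 - 10282496 = 40730662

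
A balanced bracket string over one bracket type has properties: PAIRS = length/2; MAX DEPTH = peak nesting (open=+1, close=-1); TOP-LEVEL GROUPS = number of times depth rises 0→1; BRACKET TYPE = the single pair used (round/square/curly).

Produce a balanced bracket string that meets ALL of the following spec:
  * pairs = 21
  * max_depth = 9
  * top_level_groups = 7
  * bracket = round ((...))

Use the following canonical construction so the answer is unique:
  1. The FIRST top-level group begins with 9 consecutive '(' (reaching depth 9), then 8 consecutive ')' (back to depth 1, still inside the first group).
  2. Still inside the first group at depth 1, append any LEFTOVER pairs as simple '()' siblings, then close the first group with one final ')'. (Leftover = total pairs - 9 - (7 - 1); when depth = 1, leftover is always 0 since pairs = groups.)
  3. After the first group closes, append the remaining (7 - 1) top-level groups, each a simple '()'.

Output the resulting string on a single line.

Answer: ((((((((())))))))()()()()()())()()()()()()

Derivation:
Spec: pairs=21 depth=9 groups=7
Leftover pairs = 21 - 9 - (7-1) = 6
First group: deep chain of depth 9 + 6 sibling pairs
Remaining 6 groups: simple '()' each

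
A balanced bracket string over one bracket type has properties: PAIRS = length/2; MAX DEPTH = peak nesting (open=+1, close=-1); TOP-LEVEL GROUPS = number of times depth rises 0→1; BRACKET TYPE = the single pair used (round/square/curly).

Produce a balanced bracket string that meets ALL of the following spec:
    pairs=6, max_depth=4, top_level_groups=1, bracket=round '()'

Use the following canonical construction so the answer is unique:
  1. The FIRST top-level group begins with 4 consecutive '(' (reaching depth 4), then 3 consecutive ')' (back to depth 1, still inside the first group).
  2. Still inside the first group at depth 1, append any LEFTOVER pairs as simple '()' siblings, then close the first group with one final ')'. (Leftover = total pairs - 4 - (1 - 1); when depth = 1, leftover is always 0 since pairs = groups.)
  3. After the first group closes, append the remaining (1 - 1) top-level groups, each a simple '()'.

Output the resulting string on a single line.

Spec: pairs=6 depth=4 groups=1
Leftover pairs = 6 - 4 - (1-1) = 2
First group: deep chain of depth 4 + 2 sibling pairs
Remaining 0 groups: simple '()' each

Answer: (((()))()())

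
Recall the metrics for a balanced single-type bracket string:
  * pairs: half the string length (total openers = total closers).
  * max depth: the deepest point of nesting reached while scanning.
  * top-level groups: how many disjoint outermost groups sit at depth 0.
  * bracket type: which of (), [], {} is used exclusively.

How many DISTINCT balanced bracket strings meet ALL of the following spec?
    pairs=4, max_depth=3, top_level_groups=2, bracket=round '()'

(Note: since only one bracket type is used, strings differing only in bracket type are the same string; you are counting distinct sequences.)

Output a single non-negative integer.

Spec: pairs=4 depth=3 groups=2
Count(depth <= 3) = 5
Count(depth <= 2) = 3
Count(depth == 3) = 5 - 3 = 2

Answer: 2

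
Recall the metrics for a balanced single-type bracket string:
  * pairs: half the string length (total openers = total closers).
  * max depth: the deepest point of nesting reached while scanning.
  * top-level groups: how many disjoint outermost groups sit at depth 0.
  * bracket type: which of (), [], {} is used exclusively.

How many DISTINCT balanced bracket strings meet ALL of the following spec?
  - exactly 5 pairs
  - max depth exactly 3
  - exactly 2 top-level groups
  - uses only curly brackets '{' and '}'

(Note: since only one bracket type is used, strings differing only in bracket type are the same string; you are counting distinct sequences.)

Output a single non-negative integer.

Spec: pairs=5 depth=3 groups=2
Count(depth <= 3) = 12
Count(depth <= 2) = 4
Count(depth == 3) = 12 - 4 = 8

Answer: 8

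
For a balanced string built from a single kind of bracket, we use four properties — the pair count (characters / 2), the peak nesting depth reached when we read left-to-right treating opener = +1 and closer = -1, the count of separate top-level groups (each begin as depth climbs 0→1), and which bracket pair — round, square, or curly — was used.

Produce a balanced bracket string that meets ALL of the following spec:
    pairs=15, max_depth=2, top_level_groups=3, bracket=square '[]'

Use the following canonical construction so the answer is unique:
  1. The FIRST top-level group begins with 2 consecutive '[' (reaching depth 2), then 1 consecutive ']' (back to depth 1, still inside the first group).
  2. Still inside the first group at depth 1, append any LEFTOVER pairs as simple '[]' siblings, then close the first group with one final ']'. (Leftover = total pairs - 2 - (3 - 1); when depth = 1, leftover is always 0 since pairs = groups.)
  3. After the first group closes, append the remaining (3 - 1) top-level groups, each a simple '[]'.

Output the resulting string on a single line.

Answer: [[][][][][][][][][][][][]][][]

Derivation:
Spec: pairs=15 depth=2 groups=3
Leftover pairs = 15 - 2 - (3-1) = 11
First group: deep chain of depth 2 + 11 sibling pairs
Remaining 2 groups: simple '[]' each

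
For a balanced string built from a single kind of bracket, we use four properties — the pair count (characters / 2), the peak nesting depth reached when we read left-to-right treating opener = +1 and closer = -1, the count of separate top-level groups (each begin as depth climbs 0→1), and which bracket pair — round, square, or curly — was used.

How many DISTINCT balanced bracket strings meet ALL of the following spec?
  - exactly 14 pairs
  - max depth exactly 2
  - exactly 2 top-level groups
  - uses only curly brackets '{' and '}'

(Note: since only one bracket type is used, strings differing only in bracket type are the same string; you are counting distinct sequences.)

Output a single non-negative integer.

Answer: 13

Derivation:
Spec: pairs=14 depth=2 groups=2
Count(depth <= 2) = 13
Count(depth <= 1) = 0
Count(depth == 2) = 13 - 0 = 13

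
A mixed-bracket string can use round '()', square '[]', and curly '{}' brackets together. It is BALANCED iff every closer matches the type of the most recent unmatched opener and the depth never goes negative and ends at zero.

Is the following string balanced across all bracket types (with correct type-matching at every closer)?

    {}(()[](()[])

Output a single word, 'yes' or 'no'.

Answer: no

Derivation:
pos 0: push '{'; stack = {
pos 1: '}' matches '{'; pop; stack = (empty)
pos 2: push '('; stack = (
pos 3: push '('; stack = ((
pos 4: ')' matches '('; pop; stack = (
pos 5: push '['; stack = ([
pos 6: ']' matches '['; pop; stack = (
pos 7: push '('; stack = ((
pos 8: push '('; stack = (((
pos 9: ')' matches '('; pop; stack = ((
pos 10: push '['; stack = (([
pos 11: ']' matches '['; pop; stack = ((
pos 12: ')' matches '('; pop; stack = (
end: stack still non-empty (() → INVALID
Verdict: unclosed openers at end: ( → no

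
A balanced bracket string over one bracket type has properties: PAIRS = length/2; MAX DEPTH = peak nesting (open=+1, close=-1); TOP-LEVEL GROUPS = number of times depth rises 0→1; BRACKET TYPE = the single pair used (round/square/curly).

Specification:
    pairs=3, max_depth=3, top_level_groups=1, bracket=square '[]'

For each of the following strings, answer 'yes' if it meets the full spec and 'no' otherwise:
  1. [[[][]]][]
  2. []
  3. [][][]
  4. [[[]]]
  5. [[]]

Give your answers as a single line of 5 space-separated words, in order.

Answer: no no no yes no

Derivation:
String 1 '[[[][]]][]': depth seq [1 2 3 2 3 2 1 0 1 0]
  -> pairs=5 depth=3 groups=2 -> no
String 2 '[]': depth seq [1 0]
  -> pairs=1 depth=1 groups=1 -> no
String 3 '[][][]': depth seq [1 0 1 0 1 0]
  -> pairs=3 depth=1 groups=3 -> no
String 4 '[[[]]]': depth seq [1 2 3 2 1 0]
  -> pairs=3 depth=3 groups=1 -> yes
String 5 '[[]]': depth seq [1 2 1 0]
  -> pairs=2 depth=2 groups=1 -> no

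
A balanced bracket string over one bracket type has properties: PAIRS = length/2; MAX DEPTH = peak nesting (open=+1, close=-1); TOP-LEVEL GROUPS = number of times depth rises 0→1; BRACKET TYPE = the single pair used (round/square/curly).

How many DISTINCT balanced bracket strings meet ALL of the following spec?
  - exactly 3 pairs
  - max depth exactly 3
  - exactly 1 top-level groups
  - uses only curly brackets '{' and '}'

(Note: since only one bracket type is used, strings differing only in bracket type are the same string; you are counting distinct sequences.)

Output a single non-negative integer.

Spec: pairs=3 depth=3 groups=1
Count(depth <= 3) = 2
Count(depth <= 2) = 1
Count(depth == 3) = 2 - 1 = 1

Answer: 1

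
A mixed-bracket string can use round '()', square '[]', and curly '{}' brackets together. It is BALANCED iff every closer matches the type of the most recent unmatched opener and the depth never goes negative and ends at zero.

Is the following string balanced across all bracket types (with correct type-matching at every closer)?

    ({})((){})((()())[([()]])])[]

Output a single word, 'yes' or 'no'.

pos 0: push '('; stack = (
pos 1: push '{'; stack = ({
pos 2: '}' matches '{'; pop; stack = (
pos 3: ')' matches '('; pop; stack = (empty)
pos 4: push '('; stack = (
pos 5: push '('; stack = ((
pos 6: ')' matches '('; pop; stack = (
pos 7: push '{'; stack = ({
pos 8: '}' matches '{'; pop; stack = (
pos 9: ')' matches '('; pop; stack = (empty)
pos 10: push '('; stack = (
pos 11: push '('; stack = ((
pos 12: push '('; stack = (((
pos 13: ')' matches '('; pop; stack = ((
pos 14: push '('; stack = (((
pos 15: ')' matches '('; pop; stack = ((
pos 16: ')' matches '('; pop; stack = (
pos 17: push '['; stack = ([
pos 18: push '('; stack = ([(
pos 19: push '['; stack = ([([
pos 20: push '('; stack = ([([(
pos 21: ')' matches '('; pop; stack = ([([
pos 22: ']' matches '['; pop; stack = ([(
pos 23: saw closer ']' but top of stack is '(' (expected ')') → INVALID
Verdict: type mismatch at position 23: ']' closes '(' → no

Answer: no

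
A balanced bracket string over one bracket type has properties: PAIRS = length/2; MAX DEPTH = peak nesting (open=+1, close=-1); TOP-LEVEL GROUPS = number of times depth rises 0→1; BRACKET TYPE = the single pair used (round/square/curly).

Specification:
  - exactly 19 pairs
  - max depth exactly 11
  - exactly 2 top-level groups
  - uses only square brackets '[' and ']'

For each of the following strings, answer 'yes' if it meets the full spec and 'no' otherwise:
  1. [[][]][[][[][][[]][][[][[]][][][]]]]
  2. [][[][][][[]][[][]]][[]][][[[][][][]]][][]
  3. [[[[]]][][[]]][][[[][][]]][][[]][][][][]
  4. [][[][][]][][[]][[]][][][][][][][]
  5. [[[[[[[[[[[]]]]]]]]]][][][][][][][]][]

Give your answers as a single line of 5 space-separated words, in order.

String 1 '[[][]][[][[][][[]][][[][[]][][][]]]]': depth seq [1 2 1 2 1 0 1 2 1 2 3 2 3 2 3 4 3 2 3 2 3 4 3 4 5 4 3 4 3 4 3 4 3 2 1 0]
  -> pairs=18 depth=5 groups=2 -> no
String 2 '[][[][][][[]][[][]]][[]][][[[][][][]]][][]': depth seq [1 0 1 2 1 2 1 2 1 2 3 2 1 2 3 2 3 2 1 0 1 2 1 0 1 0 1 2 3 2 3 2 3 2 3 2 1 0 1 0 1 0]
  -> pairs=21 depth=3 groups=7 -> no
String 3 '[[[[]]][][[]]][][[[][][]]][][[]][][][][]': depth seq [1 2 3 4 3 2 1 2 1 2 3 2 1 0 1 0 1 2 3 2 3 2 3 2 1 0 1 0 1 2 1 0 1 0 1 0 1 0 1 0]
  -> pairs=20 depth=4 groups=9 -> no
String 4 '[][[][][]][][[]][[]][][][][][][][]': depth seq [1 0 1 2 1 2 1 2 1 0 1 0 1 2 1 0 1 2 1 0 1 0 1 0 1 0 1 0 1 0 1 0 1 0]
  -> pairs=17 depth=2 groups=12 -> no
String 5 '[[[[[[[[[[[]]]]]]]]]][][][][][][][]][]': depth seq [1 2 3 4 5 6 7 8 9 10 11 10 9 8 7 6 5 4 3 2 1 2 1 2 1 2 1 2 1 2 1 2 1 2 1 0 1 0]
  -> pairs=19 depth=11 groups=2 -> yes

Answer: no no no no yes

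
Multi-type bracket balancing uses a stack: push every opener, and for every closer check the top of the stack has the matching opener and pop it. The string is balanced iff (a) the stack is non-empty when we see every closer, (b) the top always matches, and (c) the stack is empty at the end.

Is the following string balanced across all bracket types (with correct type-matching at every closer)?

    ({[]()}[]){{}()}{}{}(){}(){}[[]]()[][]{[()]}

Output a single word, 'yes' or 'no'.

pos 0: push '('; stack = (
pos 1: push '{'; stack = ({
pos 2: push '['; stack = ({[
pos 3: ']' matches '['; pop; stack = ({
pos 4: push '('; stack = ({(
pos 5: ')' matches '('; pop; stack = ({
pos 6: '}' matches '{'; pop; stack = (
pos 7: push '['; stack = ([
pos 8: ']' matches '['; pop; stack = (
pos 9: ')' matches '('; pop; stack = (empty)
pos 10: push '{'; stack = {
pos 11: push '{'; stack = {{
pos 12: '}' matches '{'; pop; stack = {
pos 13: push '('; stack = {(
pos 14: ')' matches '('; pop; stack = {
pos 15: '}' matches '{'; pop; stack = (empty)
pos 16: push '{'; stack = {
pos 17: '}' matches '{'; pop; stack = (empty)
pos 18: push '{'; stack = {
pos 19: '}' matches '{'; pop; stack = (empty)
pos 20: push '('; stack = (
pos 21: ')' matches '('; pop; stack = (empty)
pos 22: push '{'; stack = {
pos 23: '}' matches '{'; pop; stack = (empty)
pos 24: push '('; stack = (
pos 25: ')' matches '('; pop; stack = (empty)
pos 26: push '{'; stack = {
pos 27: '}' matches '{'; pop; stack = (empty)
pos 28: push '['; stack = [
pos 29: push '['; stack = [[
pos 30: ']' matches '['; pop; stack = [
pos 31: ']' matches '['; pop; stack = (empty)
pos 32: push '('; stack = (
pos 33: ')' matches '('; pop; stack = (empty)
pos 34: push '['; stack = [
pos 35: ']' matches '['; pop; stack = (empty)
pos 36: push '['; stack = [
pos 37: ']' matches '['; pop; stack = (empty)
pos 38: push '{'; stack = {
pos 39: push '['; stack = {[
pos 40: push '('; stack = {[(
pos 41: ')' matches '('; pop; stack = {[
pos 42: ']' matches '['; pop; stack = {
pos 43: '}' matches '{'; pop; stack = (empty)
end: stack empty → VALID
Verdict: properly nested → yes

Answer: yes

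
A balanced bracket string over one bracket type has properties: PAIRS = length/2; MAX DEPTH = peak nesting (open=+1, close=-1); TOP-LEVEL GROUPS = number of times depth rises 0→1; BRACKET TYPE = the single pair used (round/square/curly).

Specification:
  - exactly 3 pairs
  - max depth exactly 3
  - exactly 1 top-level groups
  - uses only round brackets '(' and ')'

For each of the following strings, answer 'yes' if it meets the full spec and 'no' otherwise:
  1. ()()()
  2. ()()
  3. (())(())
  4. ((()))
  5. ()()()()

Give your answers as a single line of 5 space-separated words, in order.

String 1 '()()()': depth seq [1 0 1 0 1 0]
  -> pairs=3 depth=1 groups=3 -> no
String 2 '()()': depth seq [1 0 1 0]
  -> pairs=2 depth=1 groups=2 -> no
String 3 '(())(())': depth seq [1 2 1 0 1 2 1 0]
  -> pairs=4 depth=2 groups=2 -> no
String 4 '((()))': depth seq [1 2 3 2 1 0]
  -> pairs=3 depth=3 groups=1 -> yes
String 5 '()()()()': depth seq [1 0 1 0 1 0 1 0]
  -> pairs=4 depth=1 groups=4 -> no

Answer: no no no yes no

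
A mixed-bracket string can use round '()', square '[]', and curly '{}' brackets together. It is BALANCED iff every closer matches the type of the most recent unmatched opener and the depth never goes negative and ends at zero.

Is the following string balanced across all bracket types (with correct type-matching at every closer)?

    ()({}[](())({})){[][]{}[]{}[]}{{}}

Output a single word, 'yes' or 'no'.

Answer: yes

Derivation:
pos 0: push '('; stack = (
pos 1: ')' matches '('; pop; stack = (empty)
pos 2: push '('; stack = (
pos 3: push '{'; stack = ({
pos 4: '}' matches '{'; pop; stack = (
pos 5: push '['; stack = ([
pos 6: ']' matches '['; pop; stack = (
pos 7: push '('; stack = ((
pos 8: push '('; stack = (((
pos 9: ')' matches '('; pop; stack = ((
pos 10: ')' matches '('; pop; stack = (
pos 11: push '('; stack = ((
pos 12: push '{'; stack = (({
pos 13: '}' matches '{'; pop; stack = ((
pos 14: ')' matches '('; pop; stack = (
pos 15: ')' matches '('; pop; stack = (empty)
pos 16: push '{'; stack = {
pos 17: push '['; stack = {[
pos 18: ']' matches '['; pop; stack = {
pos 19: push '['; stack = {[
pos 20: ']' matches '['; pop; stack = {
pos 21: push '{'; stack = {{
pos 22: '}' matches '{'; pop; stack = {
pos 23: push '['; stack = {[
pos 24: ']' matches '['; pop; stack = {
pos 25: push '{'; stack = {{
pos 26: '}' matches '{'; pop; stack = {
pos 27: push '['; stack = {[
pos 28: ']' matches '['; pop; stack = {
pos 29: '}' matches '{'; pop; stack = (empty)
pos 30: push '{'; stack = {
pos 31: push '{'; stack = {{
pos 32: '}' matches '{'; pop; stack = {
pos 33: '}' matches '{'; pop; stack = (empty)
end: stack empty → VALID
Verdict: properly nested → yes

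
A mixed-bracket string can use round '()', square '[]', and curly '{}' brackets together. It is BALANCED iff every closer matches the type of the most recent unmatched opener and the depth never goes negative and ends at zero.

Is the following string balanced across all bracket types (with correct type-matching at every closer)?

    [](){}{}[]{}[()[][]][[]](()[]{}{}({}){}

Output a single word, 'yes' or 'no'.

pos 0: push '['; stack = [
pos 1: ']' matches '['; pop; stack = (empty)
pos 2: push '('; stack = (
pos 3: ')' matches '('; pop; stack = (empty)
pos 4: push '{'; stack = {
pos 5: '}' matches '{'; pop; stack = (empty)
pos 6: push '{'; stack = {
pos 7: '}' matches '{'; pop; stack = (empty)
pos 8: push '['; stack = [
pos 9: ']' matches '['; pop; stack = (empty)
pos 10: push '{'; stack = {
pos 11: '}' matches '{'; pop; stack = (empty)
pos 12: push '['; stack = [
pos 13: push '('; stack = [(
pos 14: ')' matches '('; pop; stack = [
pos 15: push '['; stack = [[
pos 16: ']' matches '['; pop; stack = [
pos 17: push '['; stack = [[
pos 18: ']' matches '['; pop; stack = [
pos 19: ']' matches '['; pop; stack = (empty)
pos 20: push '['; stack = [
pos 21: push '['; stack = [[
pos 22: ']' matches '['; pop; stack = [
pos 23: ']' matches '['; pop; stack = (empty)
pos 24: push '('; stack = (
pos 25: push '('; stack = ((
pos 26: ')' matches '('; pop; stack = (
pos 27: push '['; stack = ([
pos 28: ']' matches '['; pop; stack = (
pos 29: push '{'; stack = ({
pos 30: '}' matches '{'; pop; stack = (
pos 31: push '{'; stack = ({
pos 32: '}' matches '{'; pop; stack = (
pos 33: push '('; stack = ((
pos 34: push '{'; stack = (({
pos 35: '}' matches '{'; pop; stack = ((
pos 36: ')' matches '('; pop; stack = (
pos 37: push '{'; stack = ({
pos 38: '}' matches '{'; pop; stack = (
end: stack still non-empty (() → INVALID
Verdict: unclosed openers at end: ( → no

Answer: no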